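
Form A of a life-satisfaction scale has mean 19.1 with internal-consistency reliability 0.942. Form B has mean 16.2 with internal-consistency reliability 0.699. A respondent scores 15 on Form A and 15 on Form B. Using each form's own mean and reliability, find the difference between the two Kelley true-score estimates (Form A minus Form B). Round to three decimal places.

-0.123

T̂_A = 0.942(15) + 0.058(19.1) = 15.23780
T̂_B = 0.699(15) + 0.301(16.2) = 15.36120
T̂_A − T̂_B = -0.12340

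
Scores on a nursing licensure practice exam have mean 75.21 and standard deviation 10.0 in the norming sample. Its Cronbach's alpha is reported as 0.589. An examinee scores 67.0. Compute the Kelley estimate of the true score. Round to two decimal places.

70.37

T̂ = ρX + (1 − ρ)μ
  = 0.589 × 67.0 + 0.411 × 75.21
  = 39.4630 + 30.91131
  = 70.374
  ≈ 70.37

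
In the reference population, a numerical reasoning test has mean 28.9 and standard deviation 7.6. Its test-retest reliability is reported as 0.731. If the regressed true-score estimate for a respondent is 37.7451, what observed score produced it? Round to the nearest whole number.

T̂ = ρX + (1 − ρ)μ  ⇒  X = (T̂ − (1 − ρ)μ) / ρ
X = (37.7451 − 0.269 × 28.9) / 0.731 = (37.7451 − 7.7741) / 0.731 = 29.9710 / 0.731 = 41.00

41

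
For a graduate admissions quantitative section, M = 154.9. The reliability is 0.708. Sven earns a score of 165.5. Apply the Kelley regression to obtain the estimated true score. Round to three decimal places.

Regress the observed score toward the mean by the unreliability: T̂ = 0.708·165.5 + 0.292·154.9 = 117.1740 + 45.2308 = 162.4048.

162.405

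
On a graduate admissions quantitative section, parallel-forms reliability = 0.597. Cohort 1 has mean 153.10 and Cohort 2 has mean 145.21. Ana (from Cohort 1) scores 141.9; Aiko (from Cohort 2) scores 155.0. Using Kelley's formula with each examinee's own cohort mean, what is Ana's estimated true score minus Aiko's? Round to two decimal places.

-4.64

T̂_Ana = 0.597(141.9) + 0.403(153.10) = 146.4136
T̂_Aiko = 0.597(155.0) + 0.403(145.21) = 151.0546
Difference = 146.4136 − 151.0546 = -4.6410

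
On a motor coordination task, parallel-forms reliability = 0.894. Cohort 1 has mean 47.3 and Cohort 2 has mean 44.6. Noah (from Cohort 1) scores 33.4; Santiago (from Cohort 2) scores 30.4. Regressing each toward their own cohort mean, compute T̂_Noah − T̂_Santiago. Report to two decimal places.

2.97

T̂_Noah = 0.894(33.4) + 0.106(47.3) = 34.8734
T̂_Santiago = 0.894(30.4) + 0.106(44.6) = 31.9052
Difference = 34.8734 − 31.9052 = 2.9682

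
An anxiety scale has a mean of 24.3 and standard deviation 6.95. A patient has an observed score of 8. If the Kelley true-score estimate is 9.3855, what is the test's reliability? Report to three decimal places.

T̂ = ρX + (1 − ρ)μ  ⇒  T̂ − μ = ρ(X − μ)
ρ = (T̂ − μ)/(X − μ) = (9.3855 − 24.3) / (8 − 24.3) = -14.9145 / -16.3 = 0.91500

0.915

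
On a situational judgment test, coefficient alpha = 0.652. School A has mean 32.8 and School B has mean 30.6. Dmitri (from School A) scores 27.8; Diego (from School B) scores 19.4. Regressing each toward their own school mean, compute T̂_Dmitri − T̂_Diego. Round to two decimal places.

6.24

T̂_Dmitri = 0.652(27.8) + 0.348(32.8) = 29.5400
T̂_Diego = 0.652(19.4) + 0.348(30.6) = 23.2976
Difference = 29.5400 − 23.2976 = 6.2424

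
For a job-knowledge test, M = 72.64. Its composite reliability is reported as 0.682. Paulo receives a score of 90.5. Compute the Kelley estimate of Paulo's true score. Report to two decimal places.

84.82

T̂ = 0.682(90.5) + 0.318(72.64) = 61.7210 + 23.09952 = 84.821 → 84.82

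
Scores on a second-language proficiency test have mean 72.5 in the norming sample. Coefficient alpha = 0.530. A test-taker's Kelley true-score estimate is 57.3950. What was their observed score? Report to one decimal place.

44.0

T̂ = ρX + (1 − ρ)μ  ⇒  X = (T̂ − (1 − ρ)μ) / ρ
X = (57.3950 − 0.470 × 72.5) / 0.530 = (57.3950 − 34.0750) / 0.530 = 23.3200 / 0.530 = 44.000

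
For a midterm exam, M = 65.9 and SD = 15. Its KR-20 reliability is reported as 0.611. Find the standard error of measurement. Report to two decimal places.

SEM = SD · √(1 − ρ) = 15 × √0.389 = 15 × 0.6237 = 9.355

9.36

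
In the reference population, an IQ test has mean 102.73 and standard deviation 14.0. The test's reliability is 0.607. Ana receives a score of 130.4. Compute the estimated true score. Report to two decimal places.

Weight the observed score by reliability and the mean by (1 − reliability): T̂ = 0.607·130.4 + 0.393·102.73 = 79.1528 + 40.37289 = 119.526.

119.53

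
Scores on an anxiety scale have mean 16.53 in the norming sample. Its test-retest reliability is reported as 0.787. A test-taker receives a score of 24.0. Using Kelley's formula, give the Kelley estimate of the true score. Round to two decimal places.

Kelley's formula gives T̂ = 0.787·24.0 + 0.213·16.53 = 18.8880 + 3.52089 = 22.409.

22.41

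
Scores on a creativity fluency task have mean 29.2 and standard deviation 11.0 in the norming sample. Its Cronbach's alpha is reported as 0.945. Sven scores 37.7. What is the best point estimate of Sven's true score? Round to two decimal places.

37.23

T̂ = 0.945(37.7) + 0.055(29.2) = 35.6265 + 1.6060 = 37.233 → 37.23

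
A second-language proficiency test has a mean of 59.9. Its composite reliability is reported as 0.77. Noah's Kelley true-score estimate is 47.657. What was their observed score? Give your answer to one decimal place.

44.0

T̂ = ρX + (1 − ρ)μ  ⇒  X = (T̂ − (1 − ρ)μ) / ρ
X = (47.657 − 0.23 × 59.9) / 0.77 = (47.657 − 13.777) / 0.77 = 33.880 / 0.77 = 44.000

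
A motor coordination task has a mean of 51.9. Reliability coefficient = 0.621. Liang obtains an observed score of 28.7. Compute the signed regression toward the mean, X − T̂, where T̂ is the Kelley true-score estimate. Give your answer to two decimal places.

Weight the observed score by reliability and the mean by (1 − reliability): T̂ = 0.621·28.7 + 0.379·51.9 = 17.8227 + 19.6701 = 37.4928.
X − T̂ = 28.7 − 37.493 = -8.793 → -8.79

-8.79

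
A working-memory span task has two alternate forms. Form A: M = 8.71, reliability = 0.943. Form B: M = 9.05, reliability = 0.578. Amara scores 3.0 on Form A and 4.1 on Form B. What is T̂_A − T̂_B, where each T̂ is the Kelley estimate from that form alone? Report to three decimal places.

T̂_A = 0.943(3.0) + 0.057(8.71) = 3.32547
T̂_B = 0.578(4.1) + 0.422(9.05) = 6.18890
T̂_A − T̂_B = -2.86343

-2.863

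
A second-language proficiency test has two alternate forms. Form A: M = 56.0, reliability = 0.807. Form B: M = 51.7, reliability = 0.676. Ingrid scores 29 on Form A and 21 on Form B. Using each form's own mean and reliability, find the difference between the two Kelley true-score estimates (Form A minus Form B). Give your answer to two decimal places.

T̂_A = 0.807(29) + 0.193(56.0) = 34.2110
T̂_B = 0.676(21) + 0.324(51.7) = 30.9468
T̂_A − T̂_B = 3.2642

3.26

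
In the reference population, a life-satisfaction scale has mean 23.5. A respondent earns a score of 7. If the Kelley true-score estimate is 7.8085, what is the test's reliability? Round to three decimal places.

0.951

T̂ = ρX + (1 − ρ)μ  ⇒  T̂ − μ = ρ(X − μ)
ρ = (T̂ − μ)/(X − μ) = (7.8085 − 23.5) / (7 − 23.5) = -15.6915 / -16.5 = 0.95100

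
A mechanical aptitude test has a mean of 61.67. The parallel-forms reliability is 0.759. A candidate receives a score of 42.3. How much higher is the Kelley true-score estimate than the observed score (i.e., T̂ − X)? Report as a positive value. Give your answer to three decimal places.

4.668

T̂ = ρX + (1 − ρ)μ
  = 0.759 × 42.3 + 0.241 × 61.67
  = 32.1057 + 14.86247
  = 46.96817
  ≈ 46.9682
T̂ − X = 46.9682 − 42.3 = 4.6682 → 4.668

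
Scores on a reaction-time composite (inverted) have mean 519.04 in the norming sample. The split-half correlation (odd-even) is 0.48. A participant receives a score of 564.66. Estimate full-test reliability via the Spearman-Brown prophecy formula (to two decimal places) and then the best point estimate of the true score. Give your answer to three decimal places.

548.693

Spearman-Brown: ρ = 2r/(1 + r) = 2(0.48)/(1 + 0.48) = 0.960/1.48 = 0.6486 → 0.65
T̂ = 0.65(564.66) + 0.35(519.04) = 367.0290 + 181.6640 = 548.6930 → 548.693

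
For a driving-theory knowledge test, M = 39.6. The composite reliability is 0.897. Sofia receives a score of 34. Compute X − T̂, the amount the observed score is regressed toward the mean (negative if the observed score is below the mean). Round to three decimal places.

T̂ = ρX + (1 − ρ)μ
  = 0.897 × 34 + 0.103 × 39.6
  = 30.498 + 4.0788
  = 34.57680
  ≈ 34.5768
X − T̂ = 34 − 34.5768 = -0.5768 → -0.577

-0.577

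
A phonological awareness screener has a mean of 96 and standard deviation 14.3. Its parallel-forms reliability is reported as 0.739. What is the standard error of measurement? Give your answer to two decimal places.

7.31

SEM = SD · √(1 − ρ) = 14.3 × √0.261 = 14.3 × 0.5109 = 7.306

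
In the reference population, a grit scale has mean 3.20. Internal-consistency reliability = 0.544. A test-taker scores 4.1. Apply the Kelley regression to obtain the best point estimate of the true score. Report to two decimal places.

3.69

T̂ = 0.544(4.1) + 0.456(3.20) = 2.2304 + 1.45920 = 3.690 → 3.69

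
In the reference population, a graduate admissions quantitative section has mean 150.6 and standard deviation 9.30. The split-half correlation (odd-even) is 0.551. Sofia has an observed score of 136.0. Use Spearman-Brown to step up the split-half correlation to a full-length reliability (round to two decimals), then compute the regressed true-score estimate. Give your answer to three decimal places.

140.234

Spearman-Brown: ρ = 2r/(1 + r) = 2(0.551)/(1 + 0.551) = 1.1020/1.551 = 0.7105 → 0.71
T̂ = 0.71(136.0) + 0.29(150.6) = 96.560 + 43.674 = 140.2340 → 140.234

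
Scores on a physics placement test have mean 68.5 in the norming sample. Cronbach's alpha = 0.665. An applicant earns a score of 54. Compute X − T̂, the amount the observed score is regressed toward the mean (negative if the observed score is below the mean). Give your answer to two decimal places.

T̂ = 0.665(54) + 0.335(68.5) = 35.910 + 22.9475 = 58.8575 → 58.858
X − T̂ = 54 − 58.858 = -4.858 → -4.86

-4.86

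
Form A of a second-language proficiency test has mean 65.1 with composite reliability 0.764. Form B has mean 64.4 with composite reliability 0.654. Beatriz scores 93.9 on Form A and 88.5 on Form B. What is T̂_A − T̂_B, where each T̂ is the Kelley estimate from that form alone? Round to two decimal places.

6.94

T̂_A = 0.764(93.9) + 0.236(65.1) = 87.1032
T̂_B = 0.654(88.5) + 0.346(64.4) = 80.1614
T̂_A − T̂_B = 6.9418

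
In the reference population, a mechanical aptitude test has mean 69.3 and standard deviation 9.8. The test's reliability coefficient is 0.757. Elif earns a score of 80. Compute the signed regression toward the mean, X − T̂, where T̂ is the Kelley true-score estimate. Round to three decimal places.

T̂ = 0.757(80) + 0.243(69.3) = 60.560 + 16.8399 = 77.39990 → 77.3999
X − T̂ = 80 − 77.3999 = 2.6001 → 2.600

2.600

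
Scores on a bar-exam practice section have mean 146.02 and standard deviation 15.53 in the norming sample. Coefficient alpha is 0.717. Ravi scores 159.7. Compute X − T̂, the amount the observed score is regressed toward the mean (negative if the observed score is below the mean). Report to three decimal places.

3.871

T̂ = ρX + (1 − ρ)μ
  = 0.717 × 159.7 + 0.283 × 146.02
  = 114.5049 + 41.32366
  = 155.82856
  ≈ 155.8286
X − T̂ = 159.7 − 155.8286 = 3.8714 → 3.871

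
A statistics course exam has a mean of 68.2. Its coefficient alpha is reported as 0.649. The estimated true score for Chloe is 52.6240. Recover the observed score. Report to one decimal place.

44.2

T̂ = ρX + (1 − ρ)μ  ⇒  X = (T̂ − (1 − ρ)μ) / ρ
X = (52.6240 − 0.351 × 68.2) / 0.649 = (52.6240 − 23.9382) / 0.649 = 28.6858 / 0.649 = 44.200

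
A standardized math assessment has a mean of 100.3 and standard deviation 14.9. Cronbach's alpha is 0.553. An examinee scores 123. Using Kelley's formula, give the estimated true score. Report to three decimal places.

112.853

Kelley's formula gives T̂ = 0.553·123 + 0.447·100.3 = 68.019 + 44.8341 = 112.8531.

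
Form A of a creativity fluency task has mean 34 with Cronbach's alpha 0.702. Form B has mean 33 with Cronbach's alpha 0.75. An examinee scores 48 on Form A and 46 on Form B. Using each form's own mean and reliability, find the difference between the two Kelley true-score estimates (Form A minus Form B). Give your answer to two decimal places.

T̂_A = 0.702(48) + 0.298(34) = 43.8280
T̂_B = 0.75(46) + 0.25(33) = 42.7500
T̂_A − T̂_B = 1.0780

1.08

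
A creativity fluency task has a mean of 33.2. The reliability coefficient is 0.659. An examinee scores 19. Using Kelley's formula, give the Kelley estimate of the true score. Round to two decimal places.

T̂ = 0.659(19) + 0.341(33.2) = 12.521 + 11.3212 = 23.842 → 23.84

23.84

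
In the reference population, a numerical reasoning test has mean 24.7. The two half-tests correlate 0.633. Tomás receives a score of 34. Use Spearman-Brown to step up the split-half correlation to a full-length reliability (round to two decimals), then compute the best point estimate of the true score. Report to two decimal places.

Spearman-Brown: ρ = 2r/(1 + r) = 2(0.633)/(1 + 0.633) = 1.2660/1.633 = 0.7753 → 0.78
T̂ = 0.78(34) + 0.22(24.7) = 26.52 + 5.434 = 31.954 → 31.95

31.95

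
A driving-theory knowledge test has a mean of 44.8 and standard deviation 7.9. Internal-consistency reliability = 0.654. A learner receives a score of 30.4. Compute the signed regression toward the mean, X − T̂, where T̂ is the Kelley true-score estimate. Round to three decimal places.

-4.982

Regress the observed score toward the mean by the unreliability: T̂ = 0.654·30.4 + 0.346·44.8 = 19.8816 + 15.5008 = 35.38240.
X − T̂ = 30.4 − 35.3824 = -4.9824 → -4.982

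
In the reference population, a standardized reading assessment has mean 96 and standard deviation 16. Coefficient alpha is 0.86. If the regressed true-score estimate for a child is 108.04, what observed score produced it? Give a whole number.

T̂ = ρX + (1 − ρ)μ  ⇒  X = (T̂ − (1 − ρ)μ) / ρ
X = (108.04 − 0.14 × 96) / 0.86 = (108.04 − 13.44) / 0.86 = 94.60 / 0.86 = 110.00

110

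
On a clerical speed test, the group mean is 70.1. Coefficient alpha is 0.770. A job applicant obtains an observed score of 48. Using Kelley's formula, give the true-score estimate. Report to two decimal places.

53.08

T̂ = 0.770(48) + 0.230(70.1) = 36.960 + 16.1230 = 53.083 → 53.08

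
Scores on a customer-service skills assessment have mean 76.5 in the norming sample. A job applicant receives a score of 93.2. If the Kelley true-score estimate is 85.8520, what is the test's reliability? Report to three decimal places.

0.560

T̂ = ρX + (1 − ρ)μ  ⇒  T̂ − μ = ρ(X − μ)
ρ = (T̂ − μ)/(X − μ) = (85.8520 − 76.5) / (93.2 − 76.5) = 9.3520 / 16.7 = 0.56000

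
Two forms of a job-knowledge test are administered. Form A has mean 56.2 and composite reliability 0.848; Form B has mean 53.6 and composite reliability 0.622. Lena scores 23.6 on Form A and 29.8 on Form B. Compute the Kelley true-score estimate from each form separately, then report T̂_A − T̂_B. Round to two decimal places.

T̂_A = 0.848(23.6) + 0.152(56.2) = 28.5552
T̂_B = 0.622(29.8) + 0.378(53.6) = 38.7964
T̂_A − T̂_B = -10.2412

-10.24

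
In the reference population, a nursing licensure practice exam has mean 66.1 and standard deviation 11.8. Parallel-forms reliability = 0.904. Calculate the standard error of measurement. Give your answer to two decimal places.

3.66

SEM = SD · √(1 − ρ) = 11.8 × √0.096 = 11.8 × 0.3098 = 3.656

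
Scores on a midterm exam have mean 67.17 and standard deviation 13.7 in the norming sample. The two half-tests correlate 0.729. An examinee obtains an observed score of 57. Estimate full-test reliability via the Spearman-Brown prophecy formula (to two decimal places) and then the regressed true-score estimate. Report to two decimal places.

58.63

Spearman-Brown: ρ = 2r/(1 + r) = 2(0.729)/(1 + 0.729) = 1.4580/1.729 = 0.8433 → 0.84
Weight the observed score by reliability and the mean by (1 − reliability): T̂ = 0.84·57 + 0.16·67.17 = 47.88 + 10.7472 = 58.627.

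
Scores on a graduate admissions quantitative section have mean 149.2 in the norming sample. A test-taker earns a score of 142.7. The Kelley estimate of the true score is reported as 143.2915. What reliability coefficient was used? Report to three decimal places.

0.909

T̂ = ρX + (1 − ρ)μ  ⇒  T̂ − μ = ρ(X − μ)
ρ = (T̂ − μ)/(X − μ) = (143.2915 − 149.2) / (142.7 − 149.2) = -5.9085 / -6.5 = 0.90900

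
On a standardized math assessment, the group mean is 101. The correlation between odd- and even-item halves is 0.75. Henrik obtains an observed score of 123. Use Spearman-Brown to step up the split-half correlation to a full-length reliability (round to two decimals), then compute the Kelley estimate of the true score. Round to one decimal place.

119.9

Spearman-Brown: ρ = 2r/(1 + r) = 2(0.75)/(1 + 0.75) = 1.500/1.75 = 0.8571 → 0.86
T̂ = 0.86(123) + 0.14(101) = 105.78 + 14.14 = 119.92 → 119.9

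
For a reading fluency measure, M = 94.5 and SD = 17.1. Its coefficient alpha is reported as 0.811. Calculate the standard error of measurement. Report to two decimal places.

7.43

SEM = SD · √(1 − ρ) = 17.1 × √0.189 = 17.1 × 0.4347 = 7.434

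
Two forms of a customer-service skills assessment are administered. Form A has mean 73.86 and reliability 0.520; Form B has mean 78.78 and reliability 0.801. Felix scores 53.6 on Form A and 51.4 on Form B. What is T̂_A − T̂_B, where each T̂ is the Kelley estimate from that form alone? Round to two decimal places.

6.48

T̂_A = 0.520(53.6) + 0.480(73.86) = 63.3248
T̂_B = 0.801(51.4) + 0.199(78.78) = 56.8486
T̂_A − T̂_B = 6.4762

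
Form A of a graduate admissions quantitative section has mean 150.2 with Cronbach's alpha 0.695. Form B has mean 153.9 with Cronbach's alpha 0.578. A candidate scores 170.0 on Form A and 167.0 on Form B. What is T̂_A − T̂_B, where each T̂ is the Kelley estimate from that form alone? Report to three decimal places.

T̂_A = 0.695(170.0) + 0.305(150.2) = 163.96100
T̂_B = 0.578(167.0) + 0.422(153.9) = 161.47180
T̂_A − T̂_B = 2.48920

2.489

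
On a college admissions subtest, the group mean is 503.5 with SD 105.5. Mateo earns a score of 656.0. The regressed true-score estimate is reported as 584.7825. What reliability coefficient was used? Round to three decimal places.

0.533

T̂ = ρX + (1 − ρ)μ  ⇒  T̂ − μ = ρ(X − μ)
ρ = (T̂ − μ)/(X − μ) = (584.7825 − 503.5) / (656.0 − 503.5) = 81.2825 / 152.5 = 0.53300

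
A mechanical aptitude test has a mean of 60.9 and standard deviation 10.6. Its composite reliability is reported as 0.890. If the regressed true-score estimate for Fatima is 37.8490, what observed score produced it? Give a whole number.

35

T̂ = ρX + (1 − ρ)μ  ⇒  X = (T̂ − (1 − ρ)μ) / ρ
X = (37.8490 − 0.110 × 60.9) / 0.890 = (37.8490 − 6.6990) / 0.890 = 31.1500 / 0.890 = 35.00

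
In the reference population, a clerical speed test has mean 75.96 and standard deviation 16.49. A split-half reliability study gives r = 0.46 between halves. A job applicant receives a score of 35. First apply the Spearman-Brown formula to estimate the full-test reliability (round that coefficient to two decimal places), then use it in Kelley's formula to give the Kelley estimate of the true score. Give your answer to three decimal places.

50.155

Spearman-Brown: ρ = 2r/(1 + r) = 2(0.46)/(1 + 0.46) = 0.920/1.46 = 0.6301 → 0.63
T̂ = 0.63(35) + 0.37(75.96) = 22.05 + 28.1052 = 50.1552 → 50.155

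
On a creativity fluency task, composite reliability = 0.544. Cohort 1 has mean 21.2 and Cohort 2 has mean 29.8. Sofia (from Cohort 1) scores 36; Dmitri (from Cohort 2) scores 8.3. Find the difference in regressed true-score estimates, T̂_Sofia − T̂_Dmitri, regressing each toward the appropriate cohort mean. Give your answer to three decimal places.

T̂_Sofia = 0.544(36) + 0.456(21.2) = 29.25120
T̂_Dmitri = 0.544(8.3) + 0.456(29.8) = 18.10400
Difference = 29.25120 − 18.10400 = 11.14720

11.147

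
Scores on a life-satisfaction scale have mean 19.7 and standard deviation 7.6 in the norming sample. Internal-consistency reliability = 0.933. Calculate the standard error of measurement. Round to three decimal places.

SEM = SD · √(1 − ρ) = 7.6 × √0.067 = 7.6 × 0.2588 = 1.9672

1.967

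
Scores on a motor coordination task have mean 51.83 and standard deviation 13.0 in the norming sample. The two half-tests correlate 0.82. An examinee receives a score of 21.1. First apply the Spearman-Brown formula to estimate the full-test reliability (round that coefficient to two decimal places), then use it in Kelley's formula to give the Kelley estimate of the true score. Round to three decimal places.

Spearman-Brown: ρ = 2r/(1 + r) = 2(0.82)/(1 + 0.82) = 1.640/1.82 = 0.9011 → 0.90
Regress the observed score toward the mean by the unreliability: T̂ = 0.90·21.1 + 0.10·51.83 = 18.990 + 5.1830 = 24.1730.

24.173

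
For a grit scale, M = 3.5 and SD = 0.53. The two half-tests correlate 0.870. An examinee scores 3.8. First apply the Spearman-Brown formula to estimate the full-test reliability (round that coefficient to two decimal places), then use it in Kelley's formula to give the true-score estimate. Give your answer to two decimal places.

3.78

Spearman-Brown: ρ = 2r/(1 + r) = 2(0.870)/(1 + 0.870) = 1.7400/1.870 = 0.9305 → 0.93
Weight the observed score by reliability and the mean by (1 − reliability): T̂ = 0.93·3.8 + 0.07·3.5 = 3.534 + 0.245 = 3.779.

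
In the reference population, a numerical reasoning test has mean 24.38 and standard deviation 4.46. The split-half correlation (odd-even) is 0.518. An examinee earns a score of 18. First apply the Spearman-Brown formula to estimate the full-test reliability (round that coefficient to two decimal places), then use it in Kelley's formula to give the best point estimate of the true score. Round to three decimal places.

20.042

Spearman-Brown: ρ = 2r/(1 + r) = 2(0.518)/(1 + 0.518) = 1.0360/1.518 = 0.6825 → 0.68
T̂ = ρX + (1 − ρ)μ
  = 0.68 × 18 + 0.32 × 24.38
  = 12.24 + 7.8016
  = 20.0416
  ≈ 20.042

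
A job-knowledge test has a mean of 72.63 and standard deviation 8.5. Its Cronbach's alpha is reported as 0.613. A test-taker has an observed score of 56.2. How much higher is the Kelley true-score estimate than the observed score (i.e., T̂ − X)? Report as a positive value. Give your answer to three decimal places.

6.358

T̂ = ρX + (1 − ρ)μ
  = 0.613 × 56.2 + 0.387 × 72.63
  = 34.4506 + 28.10781
  = 62.55841
  ≈ 62.5584
T̂ − X = 62.5584 − 56.2 = 6.3584 → 6.358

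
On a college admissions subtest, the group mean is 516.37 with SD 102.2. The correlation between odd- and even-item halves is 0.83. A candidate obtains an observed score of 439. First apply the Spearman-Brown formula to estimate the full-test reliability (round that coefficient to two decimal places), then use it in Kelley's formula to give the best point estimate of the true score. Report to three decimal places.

445.963

Spearman-Brown: ρ = 2r/(1 + r) = 2(0.83)/(1 + 0.83) = 1.660/1.83 = 0.9071 → 0.91
T̂ = 0.91(439) + 0.09(516.37) = 399.49 + 46.4733 = 445.9633 → 445.963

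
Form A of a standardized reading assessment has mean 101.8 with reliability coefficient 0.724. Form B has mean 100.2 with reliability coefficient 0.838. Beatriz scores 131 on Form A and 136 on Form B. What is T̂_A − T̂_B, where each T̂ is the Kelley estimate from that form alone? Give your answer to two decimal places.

T̂_A = 0.724(131) + 0.276(101.8) = 122.9408
T̂_B = 0.838(136) + 0.162(100.2) = 130.2004
T̂_A − T̂_B = -7.2596

-7.26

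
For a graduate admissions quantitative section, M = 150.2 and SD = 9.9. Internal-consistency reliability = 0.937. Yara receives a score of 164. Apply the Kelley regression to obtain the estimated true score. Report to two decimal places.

T̂ = 0.937(164) + 0.063(150.2) = 153.668 + 9.4626 = 163.131 → 163.13

163.13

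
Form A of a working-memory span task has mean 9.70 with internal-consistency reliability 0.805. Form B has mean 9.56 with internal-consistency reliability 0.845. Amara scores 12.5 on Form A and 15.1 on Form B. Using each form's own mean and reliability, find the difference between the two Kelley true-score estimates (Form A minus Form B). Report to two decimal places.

-2.29

T̂_A = 0.805(12.5) + 0.195(9.70) = 11.9540
T̂_B = 0.845(15.1) + 0.155(9.56) = 14.2413
T̂_A − T̂_B = -2.2873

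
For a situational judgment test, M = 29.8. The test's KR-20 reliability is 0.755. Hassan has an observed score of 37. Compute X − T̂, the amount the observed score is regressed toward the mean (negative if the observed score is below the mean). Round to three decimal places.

T̂ = ρX + (1 − ρ)μ
  = 0.755 × 37 + 0.245 × 29.8
  = 27.935 + 7.3010
  = 35.23600
  ≈ 35.2360
X − T̂ = 37 − 35.2360 = 1.7640 → 1.764

1.764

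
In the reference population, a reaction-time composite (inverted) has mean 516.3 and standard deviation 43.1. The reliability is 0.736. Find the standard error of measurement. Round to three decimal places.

SEM = SD · √(1 − ρ) = 43.1 × √0.264 = 43.1 × 0.5138 = 22.1452

22.145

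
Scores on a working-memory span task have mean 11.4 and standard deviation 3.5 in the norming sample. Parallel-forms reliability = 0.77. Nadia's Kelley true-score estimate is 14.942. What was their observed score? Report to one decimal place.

16.0

T̂ = ρX + (1 − ρ)μ  ⇒  X = (T̂ − (1 − ρ)μ) / ρ
X = (14.942 − 0.23 × 11.4) / 0.77 = (14.942 − 2.622) / 0.77 = 12.320 / 0.77 = 16.000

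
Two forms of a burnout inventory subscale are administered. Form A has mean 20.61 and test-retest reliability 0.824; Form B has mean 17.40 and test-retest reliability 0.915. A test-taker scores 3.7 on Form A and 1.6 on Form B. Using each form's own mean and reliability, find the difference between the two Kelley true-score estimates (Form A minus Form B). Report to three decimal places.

T̂_A = 0.824(3.7) + 0.176(20.61) = 6.67616
T̂_B = 0.915(1.6) + 0.085(17.40) = 2.94300
T̂_A − T̂_B = 3.73316

3.733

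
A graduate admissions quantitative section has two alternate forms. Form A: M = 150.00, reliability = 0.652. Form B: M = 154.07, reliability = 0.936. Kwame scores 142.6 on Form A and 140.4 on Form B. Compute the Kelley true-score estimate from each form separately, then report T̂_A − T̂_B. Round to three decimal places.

3.900

T̂_A = 0.652(142.6) + 0.348(150.00) = 145.17520
T̂_B = 0.936(140.4) + 0.064(154.07) = 141.27488
T̂_A − T̂_B = 3.90032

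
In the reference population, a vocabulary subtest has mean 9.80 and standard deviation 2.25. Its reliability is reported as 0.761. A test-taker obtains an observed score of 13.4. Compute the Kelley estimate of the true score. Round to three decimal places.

12.540

T̂ = ρX + (1 − ρ)μ
  = 0.761 × 13.4 + 0.239 × 9.80
  = 10.1974 + 2.34220
  = 12.5396
  ≈ 12.540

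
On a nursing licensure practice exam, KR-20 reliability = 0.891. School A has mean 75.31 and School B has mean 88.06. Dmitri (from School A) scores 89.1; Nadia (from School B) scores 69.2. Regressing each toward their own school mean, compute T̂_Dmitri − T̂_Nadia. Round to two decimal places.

16.34

T̂_Dmitri = 0.891(89.1) + 0.109(75.31) = 87.5969
T̂_Nadia = 0.891(69.2) + 0.109(88.06) = 71.2557
Difference = 87.5969 − 71.2557 = 16.3411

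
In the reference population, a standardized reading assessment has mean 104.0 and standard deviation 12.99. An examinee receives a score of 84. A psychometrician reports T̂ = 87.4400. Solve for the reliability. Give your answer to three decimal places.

0.828

T̂ = ρX + (1 − ρ)μ  ⇒  T̂ − μ = ρ(X − μ)
ρ = (T̂ − μ)/(X − μ) = (87.4400 − 104.0) / (84 − 104.0) = -16.5600 / -20.0 = 0.82800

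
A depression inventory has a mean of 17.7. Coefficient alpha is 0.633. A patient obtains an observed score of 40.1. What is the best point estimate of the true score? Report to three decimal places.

31.879

T̂ = 0.633(40.1) + 0.367(17.7) = 25.3833 + 6.4959 = 31.8792 → 31.879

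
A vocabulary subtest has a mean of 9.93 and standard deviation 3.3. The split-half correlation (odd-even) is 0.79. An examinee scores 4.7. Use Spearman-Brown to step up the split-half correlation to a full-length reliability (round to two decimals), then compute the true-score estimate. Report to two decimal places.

5.33

Spearman-Brown: ρ = 2r/(1 + r) = 2(0.79)/(1 + 0.79) = 1.580/1.79 = 0.8827 → 0.88
Kelley's formula gives T̂ = 0.88·4.7 + 0.12·9.93 = 4.136 + 1.1916 = 5.328.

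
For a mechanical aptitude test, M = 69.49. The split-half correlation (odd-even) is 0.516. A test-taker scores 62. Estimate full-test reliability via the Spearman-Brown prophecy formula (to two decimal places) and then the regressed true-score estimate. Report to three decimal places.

Spearman-Brown: ρ = 2r/(1 + r) = 2(0.516)/(1 + 0.516) = 1.0320/1.516 = 0.6807 → 0.68
Kelley's formula gives T̂ = 0.68·62 + 0.32·69.49 = 42.16 + 22.2368 = 64.3968.

64.397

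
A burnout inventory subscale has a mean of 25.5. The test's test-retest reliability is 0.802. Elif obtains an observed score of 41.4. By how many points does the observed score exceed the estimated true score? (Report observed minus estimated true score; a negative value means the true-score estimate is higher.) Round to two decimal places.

Kelley's formula gives T̂ = 0.802·41.4 + 0.198·25.5 = 33.2028 + 5.0490 = 38.2518.
X − T̂ = 41.4 − 38.252 = 3.148 → 3.15

3.15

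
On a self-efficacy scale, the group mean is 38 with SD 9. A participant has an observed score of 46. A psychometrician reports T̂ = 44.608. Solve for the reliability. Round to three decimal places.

0.826

T̂ = ρX + (1 − ρ)μ  ⇒  T̂ − μ = ρ(X − μ)
ρ = (T̂ − μ)/(X − μ) = (44.608 − 38) / (46 − 38) = 6.608 / 8.0 = 0.82600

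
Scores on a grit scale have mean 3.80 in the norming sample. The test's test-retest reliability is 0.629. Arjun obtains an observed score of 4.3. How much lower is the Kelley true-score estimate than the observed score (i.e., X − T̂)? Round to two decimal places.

T̂ = ρX + (1 − ρ)μ
  = 0.629 × 4.3 + 0.371 × 3.80
  = 2.7047 + 1.40980
  = 4.1145
  ≈ 4.114
X − T̂ = 4.3 − 4.114 = 0.186 → 0.19

0.19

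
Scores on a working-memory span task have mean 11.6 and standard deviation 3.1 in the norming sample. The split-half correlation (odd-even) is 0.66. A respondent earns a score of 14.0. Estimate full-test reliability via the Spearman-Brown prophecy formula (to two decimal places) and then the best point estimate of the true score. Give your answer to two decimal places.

Spearman-Brown: ρ = 2r/(1 + r) = 2(0.66)/(1 + 0.66) = 1.320/1.66 = 0.7952 → 0.80
T̂ = 0.80(14.0) + 0.20(11.6) = 11.200 + 2.320 = 13.520 → 13.52

13.52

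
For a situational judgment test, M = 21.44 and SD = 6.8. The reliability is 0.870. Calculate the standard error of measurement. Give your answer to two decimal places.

SEM = SD · √(1 − ρ) = 6.8 × √0.130 = 6.8 × 0.3606 = 2.452

2.45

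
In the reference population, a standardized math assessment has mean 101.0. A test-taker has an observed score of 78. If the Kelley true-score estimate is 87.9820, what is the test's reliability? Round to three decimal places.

0.566

T̂ = ρX + (1 − ρ)μ  ⇒  T̂ − μ = ρ(X − μ)
ρ = (T̂ − μ)/(X − μ) = (87.9820 − 101.0) / (78 − 101.0) = -13.0180 / -23.0 = 0.56600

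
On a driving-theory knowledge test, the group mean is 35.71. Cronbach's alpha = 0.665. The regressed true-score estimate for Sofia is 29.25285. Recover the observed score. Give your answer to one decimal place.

T̂ = ρX + (1 − ρ)μ  ⇒  X = (T̂ − (1 − ρ)μ) / ρ
X = (29.25285 − 0.335 × 35.71) / 0.665 = (29.25285 − 11.96285) / 0.665 = 17.29000 / 0.665 = 26.000

26.0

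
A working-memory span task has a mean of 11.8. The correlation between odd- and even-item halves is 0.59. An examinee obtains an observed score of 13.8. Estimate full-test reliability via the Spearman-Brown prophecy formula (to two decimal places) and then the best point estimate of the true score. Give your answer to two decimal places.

Spearman-Brown: ρ = 2r/(1 + r) = 2(0.59)/(1 + 0.59) = 1.180/1.59 = 0.7421 → 0.74
Kelley's formula gives T̂ = 0.74·13.8 + 0.26·11.8 = 10.212 + 3.068 = 13.280.

13.28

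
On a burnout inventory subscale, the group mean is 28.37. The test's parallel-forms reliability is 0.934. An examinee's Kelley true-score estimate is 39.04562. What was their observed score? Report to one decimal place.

39.8

T̂ = ρX + (1 − ρ)μ  ⇒  X = (T̂ − (1 − ρ)μ) / ρ
X = (39.04562 − 0.066 × 28.37) / 0.934 = (39.04562 − 1.87242) / 0.934 = 37.17320 / 0.934 = 39.800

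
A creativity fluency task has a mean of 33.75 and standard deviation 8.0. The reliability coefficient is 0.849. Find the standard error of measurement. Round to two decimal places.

3.11

SEM = SD · √(1 − ρ) = 8.0 × √0.151 = 8.0 × 0.3886 = 3.109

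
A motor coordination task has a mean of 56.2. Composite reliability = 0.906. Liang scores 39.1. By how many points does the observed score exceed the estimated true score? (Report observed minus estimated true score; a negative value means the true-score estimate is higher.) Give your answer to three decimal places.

T̂ = 0.906(39.1) + 0.094(56.2) = 35.4246 + 5.2828 = 40.70740 → 40.7074
X − T̂ = 39.1 − 40.7074 = -1.6074 → -1.607

-1.607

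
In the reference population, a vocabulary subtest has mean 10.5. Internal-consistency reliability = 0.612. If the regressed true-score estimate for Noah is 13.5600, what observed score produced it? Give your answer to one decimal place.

15.5

T̂ = ρX + (1 − ρ)μ  ⇒  X = (T̂ − (1 − ρ)μ) / ρ
X = (13.5600 − 0.388 × 10.5) / 0.612 = (13.5600 − 4.0740) / 0.612 = 9.4860 / 0.612 = 15.500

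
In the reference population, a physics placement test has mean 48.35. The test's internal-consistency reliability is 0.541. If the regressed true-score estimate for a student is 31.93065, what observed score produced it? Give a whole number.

18

T̂ = ρX + (1 − ρ)μ  ⇒  X = (T̂ − (1 − ρ)μ) / ρ
X = (31.93065 − 0.459 × 48.35) / 0.541 = (31.93065 − 22.19265) / 0.541 = 9.73800 / 0.541 = 18.00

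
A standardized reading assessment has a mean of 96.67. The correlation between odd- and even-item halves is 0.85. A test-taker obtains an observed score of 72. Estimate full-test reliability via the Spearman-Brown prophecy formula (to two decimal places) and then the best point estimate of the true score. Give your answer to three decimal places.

73.974

Spearman-Brown: ρ = 2r/(1 + r) = 2(0.85)/(1 + 0.85) = 1.700/1.85 = 0.9189 → 0.92
T̂ = ρX + (1 − ρ)μ
  = 0.92 × 72 + 0.08 × 96.67
  = 66.24 + 7.7336
  = 73.9736
  ≈ 73.974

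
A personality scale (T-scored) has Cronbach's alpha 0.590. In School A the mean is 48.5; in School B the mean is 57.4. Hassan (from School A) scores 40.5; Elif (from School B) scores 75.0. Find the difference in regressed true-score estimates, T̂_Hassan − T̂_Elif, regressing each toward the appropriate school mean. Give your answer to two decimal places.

T̂_Hassan = 0.590(40.5) + 0.410(48.5) = 43.7800
T̂_Elif = 0.590(75.0) + 0.410(57.4) = 67.7840
Difference = 43.7800 − 67.7840 = -24.0040

-24.00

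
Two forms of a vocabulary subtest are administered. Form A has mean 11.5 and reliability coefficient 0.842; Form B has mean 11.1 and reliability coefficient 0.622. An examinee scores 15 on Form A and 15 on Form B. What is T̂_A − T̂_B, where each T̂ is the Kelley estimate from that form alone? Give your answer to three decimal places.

0.921

T̂_A = 0.842(15) + 0.158(11.5) = 14.44700
T̂_B = 0.622(15) + 0.378(11.1) = 13.52580
T̂_A − T̂_B = 0.92120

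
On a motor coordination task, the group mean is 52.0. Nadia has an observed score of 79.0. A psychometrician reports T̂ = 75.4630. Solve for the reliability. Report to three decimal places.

T̂ = ρX + (1 − ρ)μ  ⇒  T̂ − μ = ρ(X − μ)
ρ = (T̂ − μ)/(X − μ) = (75.4630 − 52.0) / (79.0 − 52.0) = 23.4630 / 27.0 = 0.86900

0.869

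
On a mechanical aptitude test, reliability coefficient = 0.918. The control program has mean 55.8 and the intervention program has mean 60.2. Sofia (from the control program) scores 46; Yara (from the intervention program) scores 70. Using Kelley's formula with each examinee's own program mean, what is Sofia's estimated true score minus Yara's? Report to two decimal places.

T̂_Sofia = 0.918(46) + 0.082(55.8) = 46.8036
T̂_Yara = 0.918(70) + 0.082(60.2) = 69.1964
Difference = 46.8036 − 69.1964 = -22.3928

-22.39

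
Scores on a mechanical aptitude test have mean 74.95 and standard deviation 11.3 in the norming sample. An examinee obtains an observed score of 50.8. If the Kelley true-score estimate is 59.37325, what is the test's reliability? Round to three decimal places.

0.645

T̂ = ρX + (1 − ρ)μ  ⇒  T̂ − μ = ρ(X − μ)
ρ = (T̂ − μ)/(X − μ) = (59.37325 − 74.95) / (50.8 − 74.95) = -15.57675 / -24.15 = 0.64500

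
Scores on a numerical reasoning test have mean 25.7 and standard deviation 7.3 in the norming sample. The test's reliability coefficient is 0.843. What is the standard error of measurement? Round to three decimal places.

2.892

SEM = SD · √(1 − ρ) = 7.3 × √0.157 = 7.3 × 0.3962 = 2.8925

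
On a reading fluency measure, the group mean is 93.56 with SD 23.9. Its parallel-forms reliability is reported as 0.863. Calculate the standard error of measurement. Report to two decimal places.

SEM = SD · √(1 − ρ) = 23.9 × √0.137 = 23.9 × 0.3701 = 8.846

8.85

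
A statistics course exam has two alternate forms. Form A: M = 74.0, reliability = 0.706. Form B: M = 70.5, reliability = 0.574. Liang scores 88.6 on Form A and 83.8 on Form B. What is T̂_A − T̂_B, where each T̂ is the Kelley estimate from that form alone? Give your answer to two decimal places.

T̂_A = 0.706(88.6) + 0.294(74.0) = 84.3076
T̂_B = 0.574(83.8) + 0.426(70.5) = 78.1342
T̂_A − T̂_B = 6.1734

6.17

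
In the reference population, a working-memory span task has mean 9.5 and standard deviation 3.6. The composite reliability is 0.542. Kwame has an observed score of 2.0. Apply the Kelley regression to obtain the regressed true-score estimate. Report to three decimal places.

T̂ = 0.542(2.0) + 0.458(9.5) = 1.0840 + 4.3510 = 5.4350 → 5.435

5.435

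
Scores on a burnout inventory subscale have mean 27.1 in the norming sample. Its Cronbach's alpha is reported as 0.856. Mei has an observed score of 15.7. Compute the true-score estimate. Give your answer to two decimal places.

17.34

T̂ = ρX + (1 − ρ)μ
  = 0.856 × 15.7 + 0.144 × 27.1
  = 13.4392 + 3.9024
  = 17.342
  ≈ 17.34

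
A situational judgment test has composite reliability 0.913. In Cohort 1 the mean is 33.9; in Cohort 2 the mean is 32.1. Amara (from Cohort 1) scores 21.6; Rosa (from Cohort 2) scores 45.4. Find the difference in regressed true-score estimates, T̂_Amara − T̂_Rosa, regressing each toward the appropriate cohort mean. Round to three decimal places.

-21.573

T̂_Amara = 0.913(21.6) + 0.087(33.9) = 22.67010
T̂_Rosa = 0.913(45.4) + 0.087(32.1) = 44.24290
Difference = 22.67010 − 44.24290 = -21.57280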